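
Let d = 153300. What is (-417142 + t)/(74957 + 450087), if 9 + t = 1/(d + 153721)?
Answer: -64037058585/80599766962 ≈ -0.79451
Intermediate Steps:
t = -2763188/307021 (t = -9 + 1/(153300 + 153721) = -9 + 1/307021 = -2763188/307021 ≈ -9.0000)
(-417142 + t)/(74957 + 450087) = (-417142 - 2763188/307021)/(74957 + 450087) = -128074117170/307021/525044 = -128074117170/307021*1/525044 = -64037058585/80599766962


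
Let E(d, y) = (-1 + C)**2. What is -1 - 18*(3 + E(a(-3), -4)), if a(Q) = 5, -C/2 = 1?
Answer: -217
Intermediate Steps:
C = -2 (C = -2*1 = -2)
E(d, y) = 9 (E(d, y) = (-1 - 2)**2 = (-3)**2 = 9)
-1 - 18*(3 + E(a(-3), -4)) = -1 - 18*(3 + 9) = -1 - 18*12 = -1 - 6*36 = -1 - 216 = -217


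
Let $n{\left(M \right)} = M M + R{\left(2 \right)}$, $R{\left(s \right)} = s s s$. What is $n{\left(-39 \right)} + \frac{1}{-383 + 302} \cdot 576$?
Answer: $\frac{13697}{9} \approx 1521.9$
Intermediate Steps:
$R{\left(s \right)} = s^{3}$ ($R{\left(s \right)} = s^{2} s = s^{3}$)
$n{\left(M \right)} = 8 + M^{2}$ ($n{\left(M \right)} = M M + 2^{3} = M^{2} + 8 = 8 + M^{2}$)
$n{\left(-39 \right)} + \frac{1}{-383 + 302} \cdot 576 = \left(8 + \left(-39\right)^{2}\right) + \frac{1}{-383 + 302} \cdot 576 = \left(8 + 1521\right) + \frac{1}{-81} \cdot 576 = 1529 - \frac{64}{9} = \frac{13697}{9}$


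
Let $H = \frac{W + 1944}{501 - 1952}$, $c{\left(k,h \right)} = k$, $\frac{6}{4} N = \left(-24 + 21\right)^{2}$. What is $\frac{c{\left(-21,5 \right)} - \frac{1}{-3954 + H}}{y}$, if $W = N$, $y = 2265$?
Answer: $- \frac{120521833}{12999297060} \approx -0.0092714$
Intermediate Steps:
$N = 6$ ($N = \frac{2 \left(-24 + 21\right)^{2}}{3} = \frac{2 \left(-3\right)^{2}}{3} = \frac{2}{3} \cdot 9 = 6$)
$W = 6$
$H = - \frac{1950}{1451}$ ($H = \frac{6 + 1944}{501 - 1952} = \frac{1950}{-1451} = 1950 \left(- \frac{1}{1451}\right) = - \frac{1950}{1451} \approx -1.3439$)
$\frac{c{\left(-21,5 \right)} - \frac{1}{-3954 + H}}{y} = \frac{-21 - \frac{1}{-3954 - \frac{1950}{1451}}}{2265} = \left(-21 - \frac{1}{- \frac{5739204}{1451}}\right) \frac{1}{2265} = \left(-21 - - \frac{1451}{5739204}\right) \frac{1}{2265} = \left(-21 + \frac{1451}{5739204}\right) \frac{1}{2265} = \left(- \frac{120521833}{5739204}\right) \frac{1}{2265} = - \frac{120521833}{12999297060}$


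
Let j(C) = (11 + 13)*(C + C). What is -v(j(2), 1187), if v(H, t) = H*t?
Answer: -113952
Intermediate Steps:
j(C) = 48*C (j(C) = 24*(2*C) = 48*C)
-v(j(2), 1187) = -48*2*1187 = -96*1187 = -1*113952 = -113952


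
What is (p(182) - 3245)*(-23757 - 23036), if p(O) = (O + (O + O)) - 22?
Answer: 127323753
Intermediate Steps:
p(O) = -22 + 3*O (p(O) = (O + 2*O) - 22 = 3*O - 22 = -22 + 3*O)
(p(182) - 3245)*(-23757 - 23036) = ((-22 + 3*182) - 3245)*(-23757 - 23036) = ((-22 + 546) - 3245)*(-46793) = (524 - 3245)*(-46793) = -2721*(-46793) = 127323753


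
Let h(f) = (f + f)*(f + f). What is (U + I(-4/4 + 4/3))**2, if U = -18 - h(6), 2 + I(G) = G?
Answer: 241081/9 ≈ 26787.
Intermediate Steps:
h(f) = 4*f**2 (h(f) = (2*f)*(2*f) = 4*f**2)
I(G) = -2 + G
U = -162 (U = -18 - 4*6**2 = -18 - 4*36 = -18 - 1*144 = -18 - 144 = -162)
(U + I(-4/4 + 4/3))**2 = (-162 + (-2 + (-4/4 + 4/3)))**2 = (-162 + (-2 + (-4*1/4 + 4*(1/3))))**2 = (-162 + (-2 + (-1 + 4/3)))**2 = (-162 + (-2 + 1/3))**2 = (-162 - 5/3)**2 = (-491/3)**2 = 241081/9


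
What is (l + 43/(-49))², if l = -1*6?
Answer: 113569/2401 ≈ 47.301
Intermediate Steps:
l = -6
(l + 43/(-49))² = (-6 + 43/(-49))² = (-6 + 43*(-1/49))² = (-6 - 43/49)² = (-337/49)² = 113569/2401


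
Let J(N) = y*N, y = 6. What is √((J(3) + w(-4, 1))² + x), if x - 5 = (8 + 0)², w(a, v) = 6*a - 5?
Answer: √190 ≈ 13.784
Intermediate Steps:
J(N) = 6*N
w(a, v) = -5 + 6*a
x = 69 (x = 5 + (8 + 0)² = 5 + 8² = 5 + 64 = 69)
√((J(3) + w(-4, 1))² + x) = √((6*3 + (-5 + 6*(-4)))² + 69) = √((18 + (-5 - 24))² + 69) = √((18 - 29)² + 69) = √((-11)² + 69) = √(121 + 69) = √190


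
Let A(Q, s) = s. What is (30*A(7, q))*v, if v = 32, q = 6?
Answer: 5760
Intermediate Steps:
(30*A(7, q))*v = (30*6)*32 = 180*32 = 5760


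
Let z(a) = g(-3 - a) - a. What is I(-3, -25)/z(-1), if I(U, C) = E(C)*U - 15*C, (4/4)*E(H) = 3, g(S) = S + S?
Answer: -122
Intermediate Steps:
g(S) = 2*S
E(H) = 3
I(U, C) = -15*C + 3*U (I(U, C) = 3*U - 15*C = -15*C + 3*U)
z(a) = -6 - 3*a (z(a) = 2*(-3 - a) - a = (-6 - 2*a) - a = -6 - 3*a)
I(-3, -25)/z(-1) = (-15*(-25) + 3*(-3))/(-6 - 3*(-1)) = (375 - 9)/(-6 + 3) = 366/(-3) = 366*(-⅓) = -122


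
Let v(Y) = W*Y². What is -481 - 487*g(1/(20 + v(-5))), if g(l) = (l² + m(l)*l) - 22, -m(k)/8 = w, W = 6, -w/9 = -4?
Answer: 319576733/28900 ≈ 11058.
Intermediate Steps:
w = 36 (w = -9*(-4) = 36)
m(k) = -288 (m(k) = -8*36 = -288)
v(Y) = 6*Y²
g(l) = -22 + l² - 288*l (g(l) = (l² - 288*l) - 22 = -22 + l² - 288*l)
-481 - 487*g(1/(20 + v(-5))) = -481 - 487*(-22 + (1/(20 + 6*(-5)²))² - 288/(20 + 6*(-5)²)) = -481 - 487*(-22 + (1/(20 + 6*25))² - 288/(20 + 6*25)) = -481 - 487*(-22 + (1/(20 + 150))² - 288/(20 + 150)) = -481 - 487*(-22 + (1/170)² - 288/170) = -481 - 487*(-22 + (1/170)² - 288*1/170) = -481 - 487*(-22 + 1/28900 - 144/85) = -481 - 487*(-684759/28900) = -481 + 333477633/28900 = 319576733/28900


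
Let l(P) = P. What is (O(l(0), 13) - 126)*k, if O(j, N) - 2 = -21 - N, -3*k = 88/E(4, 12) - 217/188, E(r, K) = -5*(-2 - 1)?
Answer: 1049831/4230 ≈ 248.19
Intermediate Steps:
E(r, K) = 15 (E(r, K) = -5*(-3) = 15)
k = -13289/8460 (k = -(88/15 - 217/188)/3 = -⅓*13289/2820 = -13289/8460 ≈ -1.5708)
O(j, N) = -19 - N (O(j, N) = 2 + (-21 - N) = -19 - N)
(O(l(0), 13) - 126)*k = ((-19 - 1*13) - 126)*(-13289/8460) = ((-19 - 13) - 126)*(-13289/8460) = (-32 - 126)*(-13289/8460) = -158*(-13289/8460) = 1049831/4230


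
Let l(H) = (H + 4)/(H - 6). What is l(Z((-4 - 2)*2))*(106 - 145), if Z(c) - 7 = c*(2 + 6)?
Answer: -663/19 ≈ -34.895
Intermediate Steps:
Z(c) = 7 + 8*c (Z(c) = 7 + c*(2 + 6) = 7 + c*8 = 7 + 8*c)
l(H) = (4 + H)/(-6 + H)
l(Z((-4 - 2)*2))*(106 - 145) = ((4 + (7 + 8*((-4 - 2)*2)))/(-6 + (7 + 8*((-4 - 2)*2))))*(106 - 145) = ((4 + (7 + 8*(-6*2)))/(-6 + (7 + 8*(-6*2))))*(-39) = ((4 + (7 + 8*(-12)))/(-6 + (7 + 8*(-12))))*(-39) = ((4 + (7 - 96))/(-6 + (7 - 96)))*(-39) = ((4 - 89)/(-6 - 89))*(-39) = (-85/(-95))*(-39) = -1/95*(-85)*(-39) = (17/19)*(-39) = -663/19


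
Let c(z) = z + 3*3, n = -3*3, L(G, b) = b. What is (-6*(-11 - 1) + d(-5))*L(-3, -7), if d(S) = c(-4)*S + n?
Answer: -266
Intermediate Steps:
n = -9
c(z) = 9 + z (c(z) = z + 9 = 9 + z)
d(S) = -9 + 5*S (d(S) = (9 - 4)*S - 9 = 5*S - 9 = -9 + 5*S)
(-6*(-11 - 1) + d(-5))*L(-3, -7) = (-6*(-11 - 1) + (-9 + 5*(-5)))*(-7) = (-6*(-12) + (-9 - 25))*(-7) = (72 - 34)*(-7) = 38*(-7) = -266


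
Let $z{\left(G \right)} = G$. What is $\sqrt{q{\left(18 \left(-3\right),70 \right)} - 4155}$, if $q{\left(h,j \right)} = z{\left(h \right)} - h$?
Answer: $i \sqrt{4155} \approx 64.459 i$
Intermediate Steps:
$q{\left(h,j \right)} = 0$ ($q{\left(h,j \right)} = h - h = 0$)
$\sqrt{q{\left(18 \left(-3\right),70 \right)} - 4155} = \sqrt{0 - 4155} = \sqrt{-4155} = i \sqrt{4155}$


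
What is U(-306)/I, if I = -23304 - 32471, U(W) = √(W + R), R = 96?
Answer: -I*√210/55775 ≈ -0.00025982*I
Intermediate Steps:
U(W) = √(96 + W) (U(W) = √(W + 96) = √(96 + W))
I = -55775
U(-306)/I = √(96 - 306)/(-55775) = √(-210)*(-1/55775) = (I*√210)*(-1/55775) = -I*√210/55775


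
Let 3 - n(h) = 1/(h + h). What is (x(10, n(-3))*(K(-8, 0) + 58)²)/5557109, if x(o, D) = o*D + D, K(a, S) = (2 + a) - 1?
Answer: 181203/11114218 ≈ 0.016304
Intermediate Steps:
K(a, S) = 1 + a
n(h) = 3 - 1/(2*h) (n(h) = 3 - 1/(h + h) = 3 - 1/(2*h))
x(o, D) = D + D*o (x(o, D) = D*o + D = D + D*o)
(x(10, n(-3))*(K(-8, 0) + 58)²)/5557109 = (((3 - ½/(-3))*(1 + 10))*((1 - 8) + 58)²)/5557109 = (((3 - ½*(-⅓))*11)*(-7 + 58)²)*(1/5557109) = (((3 + ⅙)*11)*51²)*(1/5557109) = (((19/6)*11)*2601)*(1/5557109) = ((209/6)*2601)*(1/5557109) = (181203/2)*(1/5557109) = 181203/11114218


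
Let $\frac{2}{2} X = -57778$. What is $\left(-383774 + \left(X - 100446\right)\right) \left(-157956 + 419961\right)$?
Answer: $-142006185990$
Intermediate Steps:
$X = -57778$
$\left(-383774 + \left(X - 100446\right)\right) \left(-157956 + 419961\right) = \left(-383774 - 158224\right) \left(-157956 + 419961\right) = \left(-383774 - 158224\right) 262005 = \left(-541998\right) 262005 = -142006185990$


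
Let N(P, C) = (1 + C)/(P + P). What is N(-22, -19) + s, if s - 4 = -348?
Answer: -7559/22 ≈ -343.59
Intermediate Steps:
N(P, C) = (1 + C)/(2*P) (N(P, C) = (1 + C)/((2*P)) = (1 + C)*(1/(2*P)) = (1 + C)/(2*P))
s = -344 (s = 4 - 348 = -344)
N(-22, -19) + s = (½)*(1 - 19)/(-22) - 344 = (½)*(-1/22)*(-18) - 344 = 9/22 - 344 = -7559/22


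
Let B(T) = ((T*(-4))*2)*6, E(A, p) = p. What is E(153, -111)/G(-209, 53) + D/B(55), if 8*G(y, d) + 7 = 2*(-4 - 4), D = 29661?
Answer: 554039/20240 ≈ 27.373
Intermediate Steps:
G(y, d) = -23/8 (G(y, d) = -7/8 + (2*(-4 - 4))/8 = -7/8 + (2*(-8))/8 = -7/8 + (⅛)*(-16) = -7/8 - 2 = -23/8)
B(T) = -48*T (B(T) = (-4*T*2)*6 = -8*T*6 = -48*T)
E(153, -111)/G(-209, 53) + D/B(55) = -111/(-23/8) + 29661/((-48*55)) = -111*(-8/23) + 29661/(-2640) = 888/23 + 29661*(-1/2640) = 888/23 - 9887/880 = 554039/20240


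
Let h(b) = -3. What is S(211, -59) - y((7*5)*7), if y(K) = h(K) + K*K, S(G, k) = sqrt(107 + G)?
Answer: -60022 + sqrt(318) ≈ -60004.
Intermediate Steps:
y(K) = -3 + K**2 (y(K) = -3 + K*K = -3 + K**2)
S(211, -59) - y((7*5)*7) = sqrt(107 + 211) - (-3 + ((7*5)*7)**2) = sqrt(318) - (-3 + (35*7)**2) = sqrt(318) - (-3 + 245**2) = sqrt(318) - (-3 + 60025) = sqrt(318) - 1*60022 = sqrt(318) - 60022 = -60022 + sqrt(318)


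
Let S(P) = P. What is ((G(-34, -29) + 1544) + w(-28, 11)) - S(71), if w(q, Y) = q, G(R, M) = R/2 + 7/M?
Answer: 41405/29 ≈ 1427.8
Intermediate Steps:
G(R, M) = R/2 + 7/M (G(R, M) = R*(½) + 7/M = R/2 + 7/M)
((G(-34, -29) + 1544) + w(-28, 11)) - S(71) = ((((½)*(-34) + 7/(-29)) + 1544) - 28) - 1*71 = (((-17 + 7*(-1/29)) + 1544) - 28) - 71 = (((-17 - 7/29) + 1544) - 28) - 71 = ((-500/29 + 1544) - 28) - 71 = (44276/29 - 28) - 71 = 43464/29 - 71 = 41405/29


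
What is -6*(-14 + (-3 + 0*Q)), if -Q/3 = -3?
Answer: 102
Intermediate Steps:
Q = 9 (Q = -3*(-3) = 9)
-6*(-14 + (-3 + 0*Q)) = -6*(-14 + (-3 + 0*9)) = -6*(-14 + (-3 + 0)) = -6*(-14 - 3) = -6*(-17) = 102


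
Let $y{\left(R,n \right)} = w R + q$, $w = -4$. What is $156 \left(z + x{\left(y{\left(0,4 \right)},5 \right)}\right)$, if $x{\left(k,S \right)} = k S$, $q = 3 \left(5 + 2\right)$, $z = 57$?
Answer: $25272$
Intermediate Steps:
$q = 21$ ($q = 3 \cdot 7 = 21$)
$y{\left(R,n \right)} = 21 - 4 R$ ($y{\left(R,n \right)} = - 4 R + 21 = 21 - 4 R$)
$x{\left(k,S \right)} = S k$
$156 \left(z + x{\left(y{\left(0,4 \right)},5 \right)}\right) = 156 \left(57 + 5 \left(21 - 0\right)\right) = 156 \left(57 + 5 \left(21 + 0\right)\right) = 156 \left(57 + 5 \cdot 21\right) = 156 \left(57 + 105\right) = 156 \cdot 162 = 25272$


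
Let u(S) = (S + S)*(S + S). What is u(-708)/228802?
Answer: 16992/1939 ≈ 8.7633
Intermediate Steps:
u(S) = 4*S² (u(S) = (2*S)*(2*S) = 4*S²)
u(-708)/228802 = (4*(-708)²)/228802 = (4*501264)*(1/228802) = 2005056*(1/228802) = 16992/1939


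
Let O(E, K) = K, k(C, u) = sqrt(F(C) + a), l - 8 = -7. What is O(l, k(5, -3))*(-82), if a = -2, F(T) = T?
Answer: -82*sqrt(3) ≈ -142.03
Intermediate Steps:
l = 1 (l = 8 - 7 = 1)
k(C, u) = sqrt(-2 + C) (k(C, u) = sqrt(C - 2) = sqrt(-2 + C))
O(l, k(5, -3))*(-82) = sqrt(-2 + 5)*(-82) = sqrt(3)*(-82) = -82*sqrt(3)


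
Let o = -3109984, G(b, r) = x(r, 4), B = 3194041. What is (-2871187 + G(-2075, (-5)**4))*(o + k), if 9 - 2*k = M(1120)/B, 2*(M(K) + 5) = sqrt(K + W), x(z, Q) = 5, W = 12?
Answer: 28520605113492599574/3194041 + 1435591*sqrt(283)/3194041 ≈ 8.9293e+12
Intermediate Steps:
M(K) = -5 + sqrt(12 + K)/2 (M(K) = -5 + sqrt(K + 12)/2 = -5 + sqrt(12 + K)/2)
G(b, r) = 5
k = 14373187/3194041 - sqrt(283)/6388082 (k = 9/2 - (-5 + sqrt(12 + 1120)/2)/(2*3194041) = 9/2 - (-5 + sqrt(1132)/2)/(2*3194041) = 9/2 - (-5 + (2*sqrt(283))/2)/(2*3194041) = 9/2 - (-5 + sqrt(283))/(2*3194041) = 9/2 - (-5/3194041 + sqrt(283)/3194041)/2 = 9/2 + (5/6388082 - sqrt(283)/6388082) = 14373187/3194041 - sqrt(283)/6388082 ≈ 4.5000)
(-2871187 + G(-2075, (-5)**4))*(o + k) = (-2871187 + 5)*(-3109984 + (14373187/3194041 - sqrt(283)/6388082)) = -2871182*(-9933402032157/3194041 - sqrt(283)/6388082) = 28520605113492599574/3194041 + 1435591*sqrt(283)/3194041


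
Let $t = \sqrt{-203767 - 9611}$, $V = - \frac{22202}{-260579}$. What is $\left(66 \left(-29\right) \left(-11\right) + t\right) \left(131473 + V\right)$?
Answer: $\frac{65571965382066}{23689} + \frac{34259125069 i \sqrt{213378}}{260579} \approx 2.768 \cdot 10^{9} + 6.0731 \cdot 10^{7} i$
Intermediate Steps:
$V = \frac{22202}{260579}$ ($V = \left(-22202\right) \left(- \frac{1}{260579}\right) = \frac{22202}{260579} \approx 0.085203$)
$t = i \sqrt{213378}$ ($t = \sqrt{-213378} = i \sqrt{213378} \approx 461.93 i$)
$\left(66 \left(-29\right) \left(-11\right) + t\right) \left(131473 + V\right) = \left(66 \left(-29\right) \left(-11\right) + i \sqrt{213378}\right) \left(131473 + \frac{22202}{260579}\right) = \left(\left(-1914\right) \left(-11\right) + i \sqrt{213378}\right) \frac{34259125069}{260579} = \left(21054 + i \sqrt{213378}\right) \frac{34259125069}{260579} = \frac{65571965382066}{23689} + \frac{34259125069 i \sqrt{213378}}{260579}$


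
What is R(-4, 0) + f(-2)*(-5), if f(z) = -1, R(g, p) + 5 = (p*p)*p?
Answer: 0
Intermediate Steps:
R(g, p) = -5 + p³ (R(g, p) = -5 + (p*p)*p = -5 + p²*p = -5 + p³)
R(-4, 0) + f(-2)*(-5) = (-5 + 0³) - 1*(-5) = (-5 + 0) + 5 = -5 + 5 = 0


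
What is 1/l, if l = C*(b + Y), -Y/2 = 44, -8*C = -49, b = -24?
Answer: -1/686 ≈ -0.0014577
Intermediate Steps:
C = 49/8 (C = -⅛*(-49) = 49/8 ≈ 6.1250)
Y = -88 (Y = -2*44 = -88)
l = -686 (l = 49*(-24 - 88)/8 = (49/8)*(-112) = -686)
1/l = 1/(-686) = -1/686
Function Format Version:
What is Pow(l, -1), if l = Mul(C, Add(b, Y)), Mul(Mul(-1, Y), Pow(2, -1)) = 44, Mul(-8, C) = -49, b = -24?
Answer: Rational(-1, 686) ≈ -0.0014577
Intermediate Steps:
C = Rational(49, 8) (C = Mul(Rational(-1, 8), -49) = Rational(49, 8) ≈ 6.1250)
Y = -88 (Y = Mul(-2, 44) = -88)
l = -686 (l = Mul(Rational(49, 8), Add(-24, -88)) = Mul(Rational(49, 8), -112) = -686)
Pow(l, -1) = Pow(-686, -1) = Rational(-1, 686)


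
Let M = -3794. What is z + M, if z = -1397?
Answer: -5191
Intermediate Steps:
z + M = -1397 - 3794 = -5191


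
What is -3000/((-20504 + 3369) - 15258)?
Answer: 3000/32393 ≈ 0.092613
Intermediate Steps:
-3000/((-20504 + 3369) - 15258) = -3000/(-17135 - 15258) = -3000/(-32393) = -3000*(-1/32393) = 3000/32393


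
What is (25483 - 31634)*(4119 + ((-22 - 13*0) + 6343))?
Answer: -64216440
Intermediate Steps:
(25483 - 31634)*(4119 + ((-22 - 13*0) + 6343)) = -6151*(4119 + ((-22 + 0) + 6343)) = -6151*(4119 + (-22 + 6343)) = -6151*(4119 + 6321) = -6151*10440 = -64216440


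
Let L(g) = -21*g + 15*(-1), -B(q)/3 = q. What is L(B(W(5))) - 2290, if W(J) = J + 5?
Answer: -1675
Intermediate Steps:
W(J) = 5 + J
B(q) = -3*q
L(g) = -15 - 21*g (L(g) = -21*g - 15 = -15 - 21*g)
L(B(W(5))) - 2290 = (-15 - (-63)*(5 + 5)) - 2290 = (-15 - (-63)*10) - 2290 = (-15 - 21*(-30)) - 2290 = (-15 + 630) - 2290 = 615 - 2290 = -1675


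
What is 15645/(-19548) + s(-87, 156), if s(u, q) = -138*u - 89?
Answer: 77645957/6516 ≈ 11916.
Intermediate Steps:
s(u, q) = -89 - 138*u
15645/(-19548) + s(-87, 156) = 15645/(-19548) + (-89 - 138*(-87)) = 15645*(-1/19548) + (-89 + 12006) = -5215/6516 + 11917 = 77645957/6516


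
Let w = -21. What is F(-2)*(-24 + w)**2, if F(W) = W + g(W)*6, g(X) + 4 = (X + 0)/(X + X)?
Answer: -46575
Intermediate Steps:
g(X) = -7/2 (g(X) = -4 + (X + 0)/(X + X) = -4 + X/((2*X)) = -4 + X*(1/(2*X)) = -4 + 1/2 = -7/2)
F(W) = -21 + W (F(W) = W - 7/2*6 = W - 21 = -21 + W)
F(-2)*(-24 + w)**2 = (-21 - 2)*(-24 - 21)**2 = -23*(-45)**2 = -23*2025 = -46575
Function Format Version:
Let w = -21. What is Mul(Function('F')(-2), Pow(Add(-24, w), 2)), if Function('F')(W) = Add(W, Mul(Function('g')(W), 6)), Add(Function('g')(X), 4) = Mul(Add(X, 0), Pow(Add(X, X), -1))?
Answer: -46575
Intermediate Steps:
Function('g')(X) = Rational(-7, 2) (Function('g')(X) = Add(-4, Mul(Add(X, 0), Pow(Add(X, X), -1))) = Add(-4, Mul(X, Pow(Mul(2, X), -1))) = Add(-4, Mul(X, Mul(Rational(1, 2), Pow(X, -1)))) = Add(-4, Rational(1, 2)) = Rational(-7, 2))
Function('F')(W) = Add(-21, W) (Function('F')(W) = Add(W, Mul(Rational(-7, 2), 6)) = Add(W, -21) = Add(-21, W))
Mul(Function('F')(-2), Pow(Add(-24, w), 2)) = Mul(Add(-21, -2), Pow(Add(-24, -21), 2)) = Mul(-23, Pow(-45, 2)) = Mul(-23, 2025) = -46575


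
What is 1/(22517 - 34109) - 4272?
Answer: -49521025/11592 ≈ -4272.0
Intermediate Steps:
1/(22517 - 34109) - 4272 = 1/(-11592) - 4272 = -1/11592 - 4272 = -49521025/11592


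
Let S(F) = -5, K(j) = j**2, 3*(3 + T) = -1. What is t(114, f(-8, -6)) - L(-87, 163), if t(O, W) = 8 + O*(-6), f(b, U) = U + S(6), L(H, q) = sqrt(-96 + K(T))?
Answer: -676 - 2*I*sqrt(191)/3 ≈ -676.0 - 9.2135*I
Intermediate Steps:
T = -10/3 (T = -3 + (1/3)*(-1) = -3 - 1/3 = -10/3 ≈ -3.3333)
L(H, q) = 2*I*sqrt(191)/3 (L(H, q) = sqrt(-96 + (-10/3)**2) = sqrt(-96 + 100/9) = sqrt(-764/9) = 2*I*sqrt(191)/3)
f(b, U) = -5 + U (f(b, U) = U - 5 = -5 + U)
t(O, W) = 8 - 6*O
t(114, f(-8, -6)) - L(-87, 163) = (8 - 6*114) - 2*I*sqrt(191)/3 = (8 - 684) - 2*I*sqrt(191)/3 = -676 - 2*I*sqrt(191)/3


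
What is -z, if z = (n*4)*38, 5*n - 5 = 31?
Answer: -5472/5 ≈ -1094.4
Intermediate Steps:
n = 36/5 (n = 1 + (⅕)*31 = 1 + 31/5 = 36/5 ≈ 7.2000)
z = 5472/5 (z = ((36/5)*4)*38 = (144/5)*38 = 5472/5 ≈ 1094.4)
-z = -1*5472/5 = -5472/5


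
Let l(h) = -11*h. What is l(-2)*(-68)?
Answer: -1496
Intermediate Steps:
l(-2)*(-68) = -11*(-2)*(-68) = 22*(-68) = -1496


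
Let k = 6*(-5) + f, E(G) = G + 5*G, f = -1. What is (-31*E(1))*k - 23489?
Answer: -17723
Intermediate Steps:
E(G) = 6*G
k = -31 (k = 6*(-5) - 1 = -30 - 1 = -31)
(-31*E(1))*k - 23489 = -186*(-31) - 23489 = 5766 - 23489 = -17723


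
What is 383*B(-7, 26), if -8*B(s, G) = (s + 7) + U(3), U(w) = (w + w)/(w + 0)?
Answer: -383/4 ≈ -95.750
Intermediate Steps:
U(w) = 2 (U(w) = (2*w)/w = 2)
B(s, G) = -9/8 - s/8 (B(s, G) = -((s + 7) + 2)/8 = -((7 + s) + 2)/8 = -(9 + s)/8 = -9/8 - s/8)
383*B(-7, 26) = 383*(-9/8 - ⅛*(-7)) = 383*(-9/8 + 7/8) = 383*(-¼) = -383/4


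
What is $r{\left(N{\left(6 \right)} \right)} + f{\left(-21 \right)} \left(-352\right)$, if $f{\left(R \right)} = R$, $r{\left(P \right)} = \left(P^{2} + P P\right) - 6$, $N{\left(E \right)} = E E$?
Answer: $9978$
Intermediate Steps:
$N{\left(E \right)} = E^{2}$
$r{\left(P \right)} = -6 + 2 P^{2}$ ($r{\left(P \right)} = \left(P^{2} + P^{2}\right) - 6 = 2 P^{2} - 6 = -6 + 2 P^{2}$)
$r{\left(N{\left(6 \right)} \right)} + f{\left(-21 \right)} \left(-352\right) = \left(-6 + 2 \left(6^{2}\right)^{2}\right) - -7392 = \left(-6 + 2 \cdot 36^{2}\right) + 7392 = \left(-6 + 2 \cdot 1296\right) + 7392 = \left(-6 + 2592\right) + 7392 = 2586 + 7392 = 9978$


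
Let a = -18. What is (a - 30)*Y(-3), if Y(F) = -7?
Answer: 336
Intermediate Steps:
(a - 30)*Y(-3) = (-18 - 30)*(-7) = -48*(-7) = 336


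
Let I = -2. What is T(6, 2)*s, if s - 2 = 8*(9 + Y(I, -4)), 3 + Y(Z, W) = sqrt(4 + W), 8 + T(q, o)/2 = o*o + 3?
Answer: -100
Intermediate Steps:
T(q, o) = -10 + 2*o**2 (T(q, o) = -16 + 2*(o*o + 3) = -16 + 2*(o**2 + 3) = -16 + 2*(3 + o**2) = -16 + (6 + 2*o**2) = -10 + 2*o**2)
Y(Z, W) = -3 + sqrt(4 + W)
s = 50 (s = 2 + 8*(9 + (-3 + sqrt(4 - 4))) = 2 + 8*(9 + (-3 + sqrt(0))) = 2 + 8*(9 + (-3 + 0)) = 2 + 8*(9 - 3) = 2 + 8*6 = 2 + 48 = 50)
T(6, 2)*s = (-10 + 2*2**2)*50 = (-10 + 2*4)*50 = (-10 + 8)*50 = -2*50 = -100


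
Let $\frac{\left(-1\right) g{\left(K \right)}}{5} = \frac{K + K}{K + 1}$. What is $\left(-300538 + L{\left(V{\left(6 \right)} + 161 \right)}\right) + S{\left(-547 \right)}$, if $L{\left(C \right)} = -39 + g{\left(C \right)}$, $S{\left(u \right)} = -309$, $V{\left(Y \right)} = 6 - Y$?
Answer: $- \frac{24372571}{81} \approx -3.009 \cdot 10^{5}$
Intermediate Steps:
$g{\left(K \right)} = - \frac{10 K}{1 + K}$ ($g{\left(K \right)} = - 5 \frac{K + K}{K + 1} = - 5 \frac{2 K}{1 + K} = - \frac{10 K}{1 + K}$)
$L{\left(C \right)} = -39 - \frac{10 C}{1 + C}$
$\left(-300538 + L{\left(V{\left(6 \right)} + 161 \right)}\right) + S{\left(-547 \right)} = \left(-300538 + \frac{-39 - 49 \left(\left(6 - 6\right) + 161\right)}{1 + \left(\left(6 - 6\right) + 161\right)}\right) - 309 = \left(-300538 + \frac{-39 - 49 \left(0 + 161\right)}{1 + \left(0 + 161\right)}\right) - 309 = \left(-300538 + \frac{-39 - 7889}{1 + 161}\right) - 309 = \left(-300538 + \frac{-39 - 7889}{162}\right) - 309 = \left(-300538 + \frac{1}{162} \left(-7928\right)\right) - 309 = \left(-300538 - \frac{3964}{81}\right) - 309 = - \frac{24347542}{81} - 309 = - \frac{24372571}{81}$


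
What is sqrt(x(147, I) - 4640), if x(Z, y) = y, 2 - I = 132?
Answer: 3*I*sqrt(530) ≈ 69.065*I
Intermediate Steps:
I = -130 (I = 2 - 1*132 = 2 - 132 = -130)
sqrt(x(147, I) - 4640) = sqrt(-130 - 4640) = sqrt(-4770) = 3*I*sqrt(530)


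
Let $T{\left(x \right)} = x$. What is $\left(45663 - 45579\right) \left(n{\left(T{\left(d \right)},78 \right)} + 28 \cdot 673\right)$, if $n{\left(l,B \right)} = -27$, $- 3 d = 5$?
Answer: $1580628$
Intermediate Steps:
$d = - \frac{5}{3}$ ($d = \left(- \frac{1}{3}\right) 5 = - \frac{5}{3} \approx -1.6667$)
$\left(45663 - 45579\right) \left(n{\left(T{\left(d \right)},78 \right)} + 28 \cdot 673\right) = \left(45663 - 45579\right) \left(-27 + 28 \cdot 673\right) = 84 \left(-27 + 18844\right) = 84 \cdot 18817 = 1580628$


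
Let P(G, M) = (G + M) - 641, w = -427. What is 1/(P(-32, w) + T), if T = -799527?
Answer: -1/800627 ≈ -1.2490e-6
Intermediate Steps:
P(G, M) = -641 + G + M
1/(P(-32, w) + T) = 1/((-641 - 32 - 427) - 799527) = 1/(-1100 - 799527) = 1/(-800627) = -1/800627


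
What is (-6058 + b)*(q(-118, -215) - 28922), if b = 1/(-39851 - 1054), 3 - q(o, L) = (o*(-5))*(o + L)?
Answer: -41519555169541/40905 ≈ -1.0150e+9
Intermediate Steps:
q(o, L) = 3 + 5*o*(L + o) (q(o, L) = 3 - o*(-5)*(o + L) = 3 - (-5*o)*(L + o) = 3 - (-5)*o*(L + o) = 3 + 5*o*(L + o))
b = -1/40905 (b = 1/(-40905) = -1/40905 ≈ -2.4447e-5)
(-6058 + b)*(q(-118, -215) - 28922) = (-6058 - 1/40905)*((3 + 5*(-118)² + 5*(-215)*(-118)) - 28922) = -247802491*((3 + 5*13924 + 126850) - 28922)/40905 = -247802491*((3 + 69620 + 126850) - 28922)/40905 = -247802491*(196473 - 28922)/40905 = -247802491/40905*167551 = -41519555169541/40905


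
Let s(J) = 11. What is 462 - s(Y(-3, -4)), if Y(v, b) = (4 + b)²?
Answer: 451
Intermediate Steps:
462 - s(Y(-3, -4)) = 462 - 1*11 = 462 - 11 = 451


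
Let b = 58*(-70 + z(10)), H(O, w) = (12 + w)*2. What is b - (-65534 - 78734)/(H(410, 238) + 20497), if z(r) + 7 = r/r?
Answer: -92410508/20997 ≈ -4401.1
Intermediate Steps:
z(r) = -6 (z(r) = -7 + r/r = -7 + 1 = -6)
H(O, w) = 24 + 2*w
b = -4408 (b = 58*(-70 - 6) = 58*(-76) = -4408)
b - (-65534 - 78734)/(H(410, 238) + 20497) = -4408 - (-65534 - 78734)/((24 + 2*238) + 20497) = -4408 - (-144268)/((24 + 476) + 20497) = -4408 - (-144268)/(500 + 20497) = -4408 - (-144268)/20997 = -4408 - 1*(-144268/20997) = -4408 + 144268/20997 = -92410508/20997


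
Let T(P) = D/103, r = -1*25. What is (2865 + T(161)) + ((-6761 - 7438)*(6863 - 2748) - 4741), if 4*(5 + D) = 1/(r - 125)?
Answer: -3611021032801/61800 ≈ -5.8431e+7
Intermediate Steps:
r = -25
D = -3001/600 (D = -5 + 1/(4*(-25 - 125)) = -5 + (¼)/(-150) = -5 + (¼)*(-1/150) = -5 - 1/600 = -3001/600 ≈ -5.0017)
T(P) = -3001/61800 (T(P) = -3001/600/103 = -3001/600*1/103 = -3001/61800)
(2865 + T(161)) + ((-6761 - 7438)*(6863 - 2748) - 4741) = (2865 - 3001/61800) + ((-6761 - 7438)*(6863 - 2748) - 4741) = 177053999/61800 + (-14199*4115 - 4741) = 177053999/61800 + (-58428885 - 4741) = 177053999/61800 - 58433626 = -3611021032801/61800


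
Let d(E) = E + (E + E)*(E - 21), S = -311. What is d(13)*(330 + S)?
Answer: -3705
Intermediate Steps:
d(E) = E + 2*E*(-21 + E) (d(E) = E + (2*E)*(-21 + E) = E + 2*E*(-21 + E))
d(13)*(330 + S) = (13*(-41 + 2*13))*(330 - 311) = (13*(-41 + 26))*19 = (13*(-15))*19 = -195*19 = -3705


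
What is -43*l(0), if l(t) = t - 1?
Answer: 43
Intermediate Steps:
l(t) = -1 + t
-43*l(0) = -43*(-1 + 0) = -43*(-1) = 43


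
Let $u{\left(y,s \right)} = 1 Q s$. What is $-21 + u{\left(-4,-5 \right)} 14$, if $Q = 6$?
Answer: $-441$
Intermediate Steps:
$u{\left(y,s \right)} = 6 s$ ($u{\left(y,s \right)} = 1 \cdot 6 s = 6 s$)
$-21 + u{\left(-4,-5 \right)} 14 = -21 + 6 \left(-5\right) 14 = -21 - 420 = -441$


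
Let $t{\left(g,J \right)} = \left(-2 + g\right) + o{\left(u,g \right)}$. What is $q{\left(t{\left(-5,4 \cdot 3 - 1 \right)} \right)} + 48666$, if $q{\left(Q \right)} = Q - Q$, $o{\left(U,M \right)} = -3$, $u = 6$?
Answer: $48666$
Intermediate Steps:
$t{\left(g,J \right)} = -5 + g$ ($t{\left(g,J \right)} = \left(-2 + g\right) - 3 = -5 + g$)
$q{\left(Q \right)} = 0$
$q{\left(t{\left(-5,4 \cdot 3 - 1 \right)} \right)} + 48666 = 0 + 48666 = 48666$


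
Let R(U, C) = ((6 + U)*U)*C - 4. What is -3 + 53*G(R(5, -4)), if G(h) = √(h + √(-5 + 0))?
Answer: -3 + 53*√(-224 + I*√5) ≈ 0.95915 + 793.24*I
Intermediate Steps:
R(U, C) = -4 + C*U*(6 + U) (R(U, C) = (U*(6 + U))*C - 4 = C*U*(6 + U) - 4 = -4 + C*U*(6 + U))
G(h) = √(h + I*√5) (G(h) = √(h + √(-5)) = √(h + I*√5))
-3 + 53*G(R(5, -4)) = -3 + 53*√((-4 - 4*5² + 6*(-4)*5) + I*√5) = -3 + 53*√((-4 - 4*25 - 120) + I*√5) = -3 + 53*√((-4 - 100 - 120) + I*√5) = -3 + 53*√(-224 + I*√5)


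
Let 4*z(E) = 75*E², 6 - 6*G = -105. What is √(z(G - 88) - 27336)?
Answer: 3*√112411/4 ≈ 251.46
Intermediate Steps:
G = 37/2 (G = 1 - ⅙*(-105) = 1 + 35/2 = 37/2 ≈ 18.500)
z(E) = 75*E²/4 (z(E) = (75*E²)/4 = 75*E²/4)
√(z(G - 88) - 27336) = √(75*(37/2 - 88)²/4 - 27336) = √(75*(-139/2)²/4 - 27336) = √((75/4)*(19321/4) - 27336) = √(1449075/16 - 27336) = √(1011699/16) = 3*√112411/4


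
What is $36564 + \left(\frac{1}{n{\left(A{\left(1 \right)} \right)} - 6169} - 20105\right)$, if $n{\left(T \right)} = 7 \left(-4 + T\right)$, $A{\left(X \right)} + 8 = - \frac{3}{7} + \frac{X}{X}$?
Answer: $\frac{102852290}{6249} \approx 16459.0$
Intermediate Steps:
$A{\left(X \right)} = - \frac{52}{7}$ ($A{\left(X \right)} = -8 + \left(- \frac{3}{7} + \frac{X}{X}\right) = -8 + \left(\left(-3\right) \frac{1}{7} + 1\right) = -8 + \left(- \frac{3}{7} + 1\right) = -8 + \frac{4}{7} = - \frac{52}{7}$)
$n{\left(T \right)} = -28 + 7 T$
$36564 + \left(\frac{1}{n{\left(A{\left(1 \right)} \right)} - 6169} - 20105\right) = 36564 + \left(\frac{1}{\left(-28 + 7 \left(- \frac{52}{7}\right)\right) - 6169} - 20105\right) = 36564 - \left(20105 - \frac{1}{\left(-28 - 52\right) - 6169}\right) = 36564 - \left(20105 - \frac{1}{-80 - 6169}\right) = 36564 - \left(20105 - \frac{1}{-6249}\right) = 36564 - \frac{125636146}{6249} = \frac{102852290}{6249}$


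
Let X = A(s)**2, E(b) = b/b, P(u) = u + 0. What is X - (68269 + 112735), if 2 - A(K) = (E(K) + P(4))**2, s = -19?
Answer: -180475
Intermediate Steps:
P(u) = u
E(b) = 1
A(K) = -23 (A(K) = 2 - (1 + 4)**2 = 2 - 1*5**2 = 2 - 1*25 = 2 - 25 = -23)
X = 529 (X = (-23)**2 = 529)
X - (68269 + 112735) = 529 - (68269 + 112735) = 529 - 1*181004 = 529 - 181004 = -180475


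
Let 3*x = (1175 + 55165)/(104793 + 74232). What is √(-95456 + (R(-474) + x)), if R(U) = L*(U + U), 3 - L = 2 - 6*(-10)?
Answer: 2*I*√1407487651570/11935 ≈ 198.81*I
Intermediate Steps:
L = -59 (L = 3 - (2 - 6*(-10)) = 3 - (2 + 60) = 3 - 1*62 = 3 - 62 = -59)
R(U) = -118*U (R(U) = -59*(U + U) = -118*U)
x = 1252/11935 (x = ((1175 + 55165)/(104793 + 74232))/3 = (56340/179025)/3 = (56340*(1/179025))/3 = (⅓)*(3756/11935) = 1252/11935 ≈ 0.10490)
√(-95456 + (R(-474) + x)) = √(-95456 + (-118*(-474) + 1252/11935)) = √(-95456 + (55932 + 1252/11935)) = √(-95456 + 667549672/11935) = √(-471717688/11935) = 2*I*√1407487651570/11935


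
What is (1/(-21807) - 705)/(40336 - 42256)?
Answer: 960871/2616840 ≈ 0.36719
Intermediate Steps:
(1/(-21807) - 705)/(40336 - 42256) = (-1/21807 - 705)/(-1920) = -15373936/21807*(-1/1920) = 960871/2616840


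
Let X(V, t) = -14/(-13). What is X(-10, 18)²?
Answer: 196/169 ≈ 1.1598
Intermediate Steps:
X(V, t) = 14/13 (X(V, t) = -14*(-1/13) = 14/13)
X(-10, 18)² = (14/13)² = 196/169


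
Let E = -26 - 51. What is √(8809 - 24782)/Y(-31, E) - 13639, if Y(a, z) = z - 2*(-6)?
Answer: -13639 - I*√15973/65 ≈ -13639.0 - 1.9444*I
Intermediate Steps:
E = -77
Y(a, z) = 12 + z (Y(a, z) = z + 12 = 12 + z)
√(8809 - 24782)/Y(-31, E) - 13639 = √(8809 - 24782)/(12 - 77) - 13639 = √(-15973)/(-65) - 13639 = (I*√15973)*(-1/65) - 13639 = -I*√15973/65 - 13639 = -13639 - I*√15973/65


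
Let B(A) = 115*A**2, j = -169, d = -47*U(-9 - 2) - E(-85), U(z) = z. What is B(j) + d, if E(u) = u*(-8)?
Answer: 3284352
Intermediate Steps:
E(u) = -8*u
d = -163 (d = -47*(-9 - 2) - (-8)*(-85) = -47*(-11) - 1*680 = 517 - 680 = -163)
B(j) + d = 115*(-169)**2 - 163 = 115*28561 - 163 = 3284515 - 163 = 3284352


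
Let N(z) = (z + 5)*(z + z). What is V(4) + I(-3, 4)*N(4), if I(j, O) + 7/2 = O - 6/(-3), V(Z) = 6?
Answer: 186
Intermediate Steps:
I(j, O) = -3/2 + O (I(j, O) = -7/2 + (O - 6/(-3)) = -7/2 + (O - 6*(-1/3)) = -7/2 + (O + 2) = -7/2 + (2 + O) = -3/2 + O)
N(z) = 2*z*(5 + z) (N(z) = (5 + z)*(2*z) = 2*z*(5 + z))
V(4) + I(-3, 4)*N(4) = 6 + (-3/2 + 4)*(2*4*(5 + 4)) = 6 + 5*(2*4*9)/2 = 6 + (5/2)*72 = 6 + 180 = 186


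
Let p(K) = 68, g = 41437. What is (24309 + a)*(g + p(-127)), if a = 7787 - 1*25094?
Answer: 290618010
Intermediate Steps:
a = -17307 (a = 7787 - 25094 = -17307)
(24309 + a)*(g + p(-127)) = (24309 - 17307)*(41437 + 68) = 7002*41505 = 290618010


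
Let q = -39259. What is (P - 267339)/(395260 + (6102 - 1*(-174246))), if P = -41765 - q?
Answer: -269845/575608 ≈ -0.46880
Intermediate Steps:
P = -2506 (P = -41765 - 1*(-39259) = -41765 + 39259 = -2506)
(P - 267339)/(395260 + (6102 - 1*(-174246))) = (-2506 - 267339)/(395260 + (6102 - 1*(-174246))) = -269845/(395260 + (6102 + 174246)) = -269845/(395260 + 180348) = -269845/575608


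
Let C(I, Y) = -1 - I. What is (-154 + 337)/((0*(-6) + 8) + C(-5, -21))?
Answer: 61/4 ≈ 15.250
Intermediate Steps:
(-154 + 337)/((0*(-6) + 8) + C(-5, -21)) = (-154 + 337)/((0*(-6) + 8) + (-1 - 1*(-5))) = 183/((0 + 8) + (-1 + 5)) = 183/(8 + 4) = 183/12 = 183*(1/12) = 61/4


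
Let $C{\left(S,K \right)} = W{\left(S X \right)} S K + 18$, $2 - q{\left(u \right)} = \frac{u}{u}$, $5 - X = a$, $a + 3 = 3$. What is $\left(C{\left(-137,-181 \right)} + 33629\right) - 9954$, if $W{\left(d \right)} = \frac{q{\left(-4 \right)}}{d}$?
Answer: $\frac{118284}{5} \approx 23657.0$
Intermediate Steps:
$a = 0$ ($a = -3 + 3 = 0$)
$X = 5$ ($X = 5 - 0 = 5 + 0 = 5$)
$q{\left(u \right)} = 1$ ($q{\left(u \right)} = 2 - \frac{u}{u} = 2 - 1 = 1$)
$W{\left(d \right)} = \frac{1}{d}$ ($W{\left(d \right)} = 1 \frac{1}{d} = \frac{1}{d}$)
$C{\left(S,K \right)} = 18 + \frac{K}{5}$ ($C{\left(S,K \right)} = \frac{S}{S 5} K + 18 = \frac{S}{5 S} K + 18 = \frac{1}{5 S} S K + 18 = \frac{K}{5} + 18 = 18 + \frac{K}{5}$)
$\left(C{\left(-137,-181 \right)} + 33629\right) - 9954 = \left(\left(18 + \frac{1}{5} \left(-181\right)\right) + 33629\right) - 9954 = \left(\left(18 - \frac{181}{5}\right) + 33629\right) - 9954 = \left(- \frac{91}{5} + 33629\right) - 9954 = \frac{168054}{5} - 9954 = \frac{118284}{5}$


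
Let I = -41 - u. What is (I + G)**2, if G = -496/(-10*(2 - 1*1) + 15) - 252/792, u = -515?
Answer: 1696863249/12100 ≈ 1.4024e+5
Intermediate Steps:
I = 474 (I = -41 - 1*(-515) = -41 + 515 = 474)
G = -10947/110 (G = -496/(-10*(2 - 1) + 15) - 252*1/792 = -496/(-10*1 + 15) - 7/22 = -496/(-10 + 15) - 7/22 = -496/5 - 7/22 = -10947/110 ≈ -99.518)
(I + G)**2 = (474 - 10947/110)**2 = (41193/110)**2 = 1696863249/12100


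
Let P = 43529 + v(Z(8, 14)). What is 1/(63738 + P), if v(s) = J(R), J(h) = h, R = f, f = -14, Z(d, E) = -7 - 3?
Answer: 1/107253 ≈ 9.3237e-6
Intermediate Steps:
Z(d, E) = -10
R = -14
v(s) = -14
P = 43515 (P = 43529 - 14 = 43515)
1/(63738 + P) = 1/(63738 + 43515) = 1/107253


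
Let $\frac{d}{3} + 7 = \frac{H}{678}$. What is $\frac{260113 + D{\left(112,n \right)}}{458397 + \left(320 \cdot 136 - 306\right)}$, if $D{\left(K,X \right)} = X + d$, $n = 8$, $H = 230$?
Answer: $\frac{29391415}{56682043} \approx 0.51853$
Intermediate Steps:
$d = - \frac{2258}{113}$ ($d = -21 + 3 \cdot \frac{230}{678} = -21 + 3 \cdot 230 \cdot \frac{1}{678} = -21 + 3 \cdot \frac{115}{339} = -21 + \frac{115}{113} = - \frac{2258}{113} \approx -19.982$)
$D{\left(K,X \right)} = - \frac{2258}{113} + X$ ($D{\left(K,X \right)} = X - \frac{2258}{113} = - \frac{2258}{113} + X$)
$\frac{260113 + D{\left(112,n \right)}}{458397 + \left(320 \cdot 136 - 306\right)} = \frac{260113 + \left(- \frac{2258}{113} + 8\right)}{458397 + \left(320 \cdot 136 - 306\right)} = \frac{260113 - \frac{1354}{113}}{458397 + \left(43520 - 306\right)} = \frac{29391415}{113 \left(458397 + 43214\right)} = \frac{29391415}{113 \cdot 501611} = \frac{29391415}{113} \cdot \frac{1}{501611} = \frac{29391415}{56682043}$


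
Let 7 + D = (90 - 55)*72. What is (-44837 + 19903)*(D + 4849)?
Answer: -183564108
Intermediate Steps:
D = 2513 (D = -7 + (90 - 55)*72 = -7 + 35*72 = -7 + 2520 = 2513)
(-44837 + 19903)*(D + 4849) = (-44837 + 19903)*(2513 + 4849) = -24934*7362 = -183564108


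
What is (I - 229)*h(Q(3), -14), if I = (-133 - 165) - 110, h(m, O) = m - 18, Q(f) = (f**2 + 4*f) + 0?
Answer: -1911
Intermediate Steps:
Q(f) = f**2 + 4*f
h(m, O) = -18 + m
I = -408 (I = -298 - 110 = -408)
(I - 229)*h(Q(3), -14) = (-408 - 229)*(-18 + 3*(4 + 3)) = -637*(-18 + 3*7) = -637*(-18 + 21) = -637*3 = -1911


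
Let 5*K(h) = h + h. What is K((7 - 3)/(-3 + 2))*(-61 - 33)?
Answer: 752/5 ≈ 150.40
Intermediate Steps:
K(h) = 2*h/5 (K(h) = (h + h)/5 = (2*h)/5 = 2*h/5)
K((7 - 3)/(-3 + 2))*(-61 - 33) = (2*((7 - 3)/(-3 + 2))/5)*(-61 - 33) = (2*(4/(-1))/5)*(-94) = (2*(4*(-1))/5)*(-94) = ((2/5)*(-4))*(-94) = -8/5*(-94) = 752/5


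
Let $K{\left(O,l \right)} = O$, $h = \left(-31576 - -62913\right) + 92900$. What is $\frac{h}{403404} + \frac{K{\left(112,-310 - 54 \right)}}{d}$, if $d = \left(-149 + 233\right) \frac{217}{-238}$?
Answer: $- \frac{14436301}{12505524} \approx -1.1544$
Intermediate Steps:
$h = 124237$ ($h = \left(-31576 + 62913\right) + 92900 = 31337 + 92900 = 124237$)
$d = - \frac{1302}{17}$ ($d = 84 \cdot 217 \left(- \frac{1}{238}\right) = 84 \left(- \frac{31}{34}\right) = - \frac{1302}{17} \approx -76.588$)
$\frac{h}{403404} + \frac{K{\left(112,-310 - 54 \right)}}{d} = \frac{124237}{403404} + \frac{112}{- \frac{1302}{17}} = 124237 \cdot \frac{1}{403404} + 112 \left(- \frac{17}{1302}\right) = \frac{124237}{403404} - \frac{136}{93} = - \frac{14436301}{12505524}$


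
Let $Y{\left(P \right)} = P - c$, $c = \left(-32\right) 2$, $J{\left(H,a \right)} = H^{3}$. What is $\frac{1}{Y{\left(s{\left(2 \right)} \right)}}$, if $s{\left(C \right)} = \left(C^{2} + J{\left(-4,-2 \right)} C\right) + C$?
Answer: $- \frac{1}{58} \approx -0.017241$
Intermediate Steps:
$c = -64$
$s{\left(C \right)} = C^{2} - 63 C$ ($s{\left(C \right)} = \left(C^{2} + \left(-4\right)^{3} C\right) + C = \left(C^{2} - 64 C\right) + C = C^{2} - 63 C$)
$Y{\left(P \right)} = 64 + P$ ($Y{\left(P \right)} = P - -64 = P + 64 = 64 + P$)
$\frac{1}{Y{\left(s{\left(2 \right)} \right)}} = \frac{1}{64 + 2 \left(-63 + 2\right)} = \frac{1}{64 + 2 \left(-61\right)} = \frac{1}{64 - 122} = \frac{1}{-58} = - \frac{1}{58}$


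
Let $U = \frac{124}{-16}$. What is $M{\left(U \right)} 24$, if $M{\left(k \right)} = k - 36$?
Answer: $-1050$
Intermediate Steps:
$U = - \frac{31}{4}$ ($U = 124 \left(- \frac{1}{16}\right) = - \frac{31}{4} \approx -7.75$)
$M{\left(k \right)} = -36 + k$ ($M{\left(k \right)} = k - 36 = -36 + k$)
$M{\left(U \right)} 24 = \left(-36 - \frac{31}{4}\right) 24 = \left(- \frac{175}{4}\right) 24 = -1050$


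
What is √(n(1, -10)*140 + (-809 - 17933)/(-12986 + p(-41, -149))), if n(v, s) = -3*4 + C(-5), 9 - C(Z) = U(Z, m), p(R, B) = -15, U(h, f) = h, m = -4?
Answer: 3*√5285660558/13001 ≈ 16.776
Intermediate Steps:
C(Z) = 9 - Z
n(v, s) = 2 (n(v, s) = -3*4 + (9 - 1*(-5)) = -12 + (9 + 5) = -12 + 14 = 2)
√(n(1, -10)*140 + (-809 - 17933)/(-12986 + p(-41, -149))) = √(2*140 + (-809 - 17933)/(-12986 - 15)) = √(280 - 18742/(-13001)) = √(280 - 18742*(-1/13001)) = √(280 + 18742/13001) = √(3659022/13001) = 3*√5285660558/13001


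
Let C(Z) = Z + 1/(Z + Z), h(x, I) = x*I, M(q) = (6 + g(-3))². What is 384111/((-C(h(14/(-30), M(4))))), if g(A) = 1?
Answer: 3952502190/235523 ≈ 16782.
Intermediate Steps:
M(q) = 49 (M(q) = (6 + 1)² = 7² = 49)
h(x, I) = I*x
C(Z) = Z + 1/(2*Z)
384111/((-C(h(14/(-30), M(4))))) = 384111/((-(49*(14/(-30)) + 1/(2*((49*(14/(-30)))))))) = 384111/((-(49*(14*(-1/30)) + 1/(2*((49*(14*(-1/30)))))))) = 384111/((-(49*(-7/15) + 1/(2*((49*(-7/15))))))) = 384111/((-(-343/15 + 1/(2*(-343/15))))) = 384111/((-(-343/15 + (½)*(-15/343)))) = 384111/((-(-343/15 - 15/686))) = 384111/((-1*(-235523/10290))) = 384111/(235523/10290) = 384111*(10290/235523) = 3952502190/235523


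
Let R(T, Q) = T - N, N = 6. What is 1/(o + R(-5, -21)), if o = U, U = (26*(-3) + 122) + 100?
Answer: 1/133 ≈ 0.0075188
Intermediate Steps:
R(T, Q) = -6 + T (R(T, Q) = T - 1*6 = T - 6 = -6 + T)
U = 144 (U = (-78 + 122) + 100 = 44 + 100 = 144)
o = 144
1/(o + R(-5, -21)) = 1/(144 + (-6 - 5)) = 1/(144 - 11) = 1/133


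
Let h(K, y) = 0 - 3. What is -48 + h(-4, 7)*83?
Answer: -297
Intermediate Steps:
h(K, y) = -3
-48 + h(-4, 7)*83 = -48 - 3*83 = -48 - 249 = -297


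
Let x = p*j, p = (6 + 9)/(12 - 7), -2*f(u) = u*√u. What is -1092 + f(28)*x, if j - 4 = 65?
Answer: -1092 - 5796*√7 ≈ -16427.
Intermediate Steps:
f(u) = -u^(3/2)/2 (f(u) = -u*√u/2 = -u^(3/2)/2)
j = 69 (j = 4 + 65 = 69)
p = 3 (p = 15/5 = 15*(⅕) = 3)
x = 207 (x = 3*69 = 207)
-1092 + f(28)*x = -1092 - 28*√7*207 = -1092 - 5796*√7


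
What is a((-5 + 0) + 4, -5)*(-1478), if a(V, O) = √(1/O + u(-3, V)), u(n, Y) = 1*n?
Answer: -5912*I*√5/5 ≈ -2643.9*I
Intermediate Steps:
u(n, Y) = n
a(V, O) = √(-3 + 1/O) (a(V, O) = √(1/O - 3) = √(-3 + 1/O))
a((-5 + 0) + 4, -5)*(-1478) = √(-3 + 1/(-5))*(-1478) = √(-3 - ⅕)*(-1478) = √(-16/5)*(-1478) = (4*I*√5/5)*(-1478) = -5912*I*√5/5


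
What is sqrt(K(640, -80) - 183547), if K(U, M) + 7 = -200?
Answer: I*sqrt(183754) ≈ 428.67*I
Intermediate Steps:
K(U, M) = -207 (K(U, M) = -7 - 200 = -207)
sqrt(K(640, -80) - 183547) = sqrt(-207 - 183547) = sqrt(-183754) = I*sqrt(183754)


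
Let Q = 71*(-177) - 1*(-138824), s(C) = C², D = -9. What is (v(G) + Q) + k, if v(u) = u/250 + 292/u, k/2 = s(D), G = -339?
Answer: 10713822329/84750 ≈ 1.2642e+5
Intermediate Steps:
Q = 126257 (Q = -12567 + 138824 = 126257)
k = 162 (k = 2*(-9)² = 2*81 = 162)
v(u) = 292/u + u/250 (v(u) = u*(1/250) + 292/u = u/250 + 292/u = 292/u + u/250)
(v(G) + Q) + k = ((292/(-339) + (1/250)*(-339)) + 126257) + 162 = ((292*(-1/339) - 339/250) + 126257) + 162 = ((-292/339 - 339/250) + 126257) + 162 = (-187921/84750 + 126257) + 162 = 10700092829/84750 + 162 = 10713822329/84750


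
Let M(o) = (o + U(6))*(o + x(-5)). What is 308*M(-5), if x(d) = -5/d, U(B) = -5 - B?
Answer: 19712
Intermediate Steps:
M(o) = (1 + o)*(-11 + o) (M(o) = (o + (-5 - 1*6))*(o - 5/(-5)) = (o + (-5 - 6))*(o - 5*(-⅕)) = (o - 11)*(o + 1) = (-11 + o)*(1 + o) = (1 + o)*(-11 + o))
308*M(-5) = 308*(-11 + (-5)² - 10*(-5)) = 308*(-11 + 25 + 50) = 308*64 = 19712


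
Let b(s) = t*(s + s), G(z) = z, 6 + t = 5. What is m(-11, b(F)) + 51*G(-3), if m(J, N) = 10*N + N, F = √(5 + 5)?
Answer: -153 - 22*√10 ≈ -222.57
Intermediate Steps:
t = -1 (t = -6 + 5 = -1)
F = √10 ≈ 3.1623
b(s) = -2*s (b(s) = -(s + s) = -2*s)
m(J, N) = 11*N
m(-11, b(F)) + 51*G(-3) = 11*(-2*√10) + 51*(-3) = -22*√10 - 153 = -153 - 22*√10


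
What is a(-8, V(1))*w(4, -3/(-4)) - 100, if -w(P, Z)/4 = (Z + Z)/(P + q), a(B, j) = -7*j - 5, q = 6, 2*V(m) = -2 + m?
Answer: -991/10 ≈ -99.100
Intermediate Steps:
V(m) = -1 + m/2 (V(m) = (-2 + m)/2 = -1 + m/2)
a(B, j) = -5 - 7*j
w(P, Z) = -8*Z/(6 + P) (w(P, Z) = -4*(Z + Z)/(P + 6) = -4*2*Z/(6 + P) = -8*Z/(6 + P))
a(-8, V(1))*w(4, -3/(-4)) - 100 = (-5 - 7*(-1 + (½)*1))*(-8*(-3/(-4))/(6 + 4)) - 100 = (-5 - 7*(-1 + ½))*(-8*(-3*(-¼))/10) - 100 = (-5 - 7*(-½))*(-8*¾*⅒) - 100 = (-5 + 7/2)*(-⅗) - 100 = -3/2*(-⅗) - 100 = 9/10 - 100 = -991/10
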